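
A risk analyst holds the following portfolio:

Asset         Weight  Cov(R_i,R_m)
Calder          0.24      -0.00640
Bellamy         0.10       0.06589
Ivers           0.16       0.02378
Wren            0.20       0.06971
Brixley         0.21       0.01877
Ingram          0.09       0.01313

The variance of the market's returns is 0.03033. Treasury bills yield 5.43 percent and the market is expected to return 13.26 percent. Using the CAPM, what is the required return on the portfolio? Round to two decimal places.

12.64%

β_Calder = -0.00640 / 0.03033 = -0.2110
β_Bellamy = 0.06589 / 0.03033 = 2.1724
β_Ivers = 0.02378 / 0.03033 = 0.7840
β_Wren = 0.06971 / 0.03033 = 2.2984
β_Brixley = 0.01877 / 0.03033 = 0.6189
β_Ingram = 0.01313 / 0.03033 = 0.4329
β_P = Σ w_i β_i = 0.24×-0.2110 + 0.10×2.1724 + 0.16×0.7840 + 0.20×2.2984 + 0.21×0.6189 + 0.09×0.4329 = 0.9207
MRP = 13.26% − 5.43% = 7.83%
E(R_P) = R_f + β_P × MRP = 5.43% + 0.9207 × 7.83% = 12.64%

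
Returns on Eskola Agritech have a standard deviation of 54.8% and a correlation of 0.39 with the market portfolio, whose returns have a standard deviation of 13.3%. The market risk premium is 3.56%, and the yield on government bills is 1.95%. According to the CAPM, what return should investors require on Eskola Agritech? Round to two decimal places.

β = ρ × σ_i / σ_m = 0.39 × 54.8% / 13.3% = 1.6069
E(R) = 1.95% + 1.6069 × 3.56% = 7.67%

7.67%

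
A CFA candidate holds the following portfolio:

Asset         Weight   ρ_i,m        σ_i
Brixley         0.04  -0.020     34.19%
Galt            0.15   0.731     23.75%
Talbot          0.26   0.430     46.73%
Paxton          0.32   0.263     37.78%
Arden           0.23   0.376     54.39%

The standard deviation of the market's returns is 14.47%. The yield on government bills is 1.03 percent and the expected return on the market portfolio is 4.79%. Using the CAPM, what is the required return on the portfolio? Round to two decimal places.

β_Brixley = -0.020 × 34.19% / 14.47% = -0.0473
β_Galt = 0.731 × 23.75% / 14.47% = 1.1998
β_Talbot = 0.430 × 46.73% / 14.47% = 1.3887
β_Paxton = 0.263 × 37.78% / 14.47% = 0.6867
β_Arden = 0.376 × 54.39% / 14.47% = 1.4133
β_P = Σ w_i β_i = 0.04×-0.0473 + 0.15×1.1998 + 0.26×1.3887 + 0.32×0.6867 + 0.23×1.4133 = 1.0839
MRP = 4.79% − 1.03% = 3.76%
E(R_P) = R_f + β_P × MRP = 1.03% + 1.0839 × 3.76% = 5.11%

5.11%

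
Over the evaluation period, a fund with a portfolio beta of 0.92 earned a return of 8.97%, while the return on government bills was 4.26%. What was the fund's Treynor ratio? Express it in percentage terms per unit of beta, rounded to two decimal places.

5.12%

Treynor = (R_P − R_f) / β_P = (8.97% − 4.26%) / 0.9200 = 4.71% / 0.9200 = 5.12%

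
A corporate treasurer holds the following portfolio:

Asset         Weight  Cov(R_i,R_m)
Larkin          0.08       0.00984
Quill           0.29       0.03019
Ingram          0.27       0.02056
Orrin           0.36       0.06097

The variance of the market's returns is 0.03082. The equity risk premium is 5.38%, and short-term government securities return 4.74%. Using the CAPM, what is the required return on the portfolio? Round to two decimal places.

β_Larkin = 0.00984 / 0.03082 = 0.3193
β_Quill = 0.03019 / 0.03082 = 0.9796
β_Ingram = 0.02056 / 0.03082 = 0.6671
β_Orrin = 0.06097 / 0.03082 = 1.9783
β_P = Σ w_i β_i = 0.08×0.3193 + 0.29×0.9796 + 0.27×0.6671 + 0.36×1.9783 = 1.2019
E(R_P) = R_f + β_P × MRP = 4.74% + 1.2019 × 5.38% = 11.21%

11.21%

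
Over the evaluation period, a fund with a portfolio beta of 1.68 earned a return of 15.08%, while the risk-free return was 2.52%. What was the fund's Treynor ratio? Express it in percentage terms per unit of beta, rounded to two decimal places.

7.48%

Treynor = (R_P − R_f) / β_P = (15.08% − 2.52%) / 1.6800 = 12.56% / 1.6800 = 7.48%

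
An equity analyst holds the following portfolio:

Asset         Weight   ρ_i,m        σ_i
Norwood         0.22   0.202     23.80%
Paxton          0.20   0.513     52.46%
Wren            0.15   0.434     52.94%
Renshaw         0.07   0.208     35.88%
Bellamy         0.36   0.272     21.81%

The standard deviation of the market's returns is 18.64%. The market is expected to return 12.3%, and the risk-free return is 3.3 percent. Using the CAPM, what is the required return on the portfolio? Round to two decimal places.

β_Norwood = 0.202 × 23.80% / 18.64% = 0.2579
β_Paxton = 0.513 × 52.46% / 18.64% = 1.4438
β_Wren = 0.434 × 52.94% / 18.64% = 1.2326
β_Renshaw = 0.208 × 35.88% / 18.64% = 0.4004
β_Bellamy = 0.272 × 21.81% / 18.64% = 0.3183
β_P = Σ w_i β_i = 0.22×0.2579 + 0.20×1.4438 + 0.15×1.2326 + 0.07×0.4004 + 0.36×0.3183 = 0.6730
MRP = 12.3% − 3.3% = 9.00%
E(R_P) = R_f + β_P × MRP = 3.3% + 0.6730 × 9.0% = 9.36%

9.36%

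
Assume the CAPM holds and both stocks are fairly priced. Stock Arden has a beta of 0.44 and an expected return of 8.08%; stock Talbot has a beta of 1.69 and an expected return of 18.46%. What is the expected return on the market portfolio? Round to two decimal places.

12.73%

Both satisfy E(R) = R_f + β·MRP, so the slope of the SML is
MRP = (18.46% − 8.08%) / (1.69 − 0.44) = 10.38% / 1.25 = 8.3040%
R_f = E(R_Arden) − β_Arden·MRP = 8.08% − 0.44 × 8.3040% = 4.4262%
E(R_m) = R_f + MRP = 4.4262% + 8.3040% = 12.73%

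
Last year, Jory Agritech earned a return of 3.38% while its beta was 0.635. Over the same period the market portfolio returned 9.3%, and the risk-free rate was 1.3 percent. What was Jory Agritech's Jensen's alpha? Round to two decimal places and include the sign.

-3.00%

Market excess return = 9.3% − 1.3% = 8.00%
CAPM benchmark = R_f + β(R_m − R_f) = 1.3% + 0.635 × 8.0% = 6.3800%
α = actual − benchmark = 3.38% − 6.3800% = -3.00%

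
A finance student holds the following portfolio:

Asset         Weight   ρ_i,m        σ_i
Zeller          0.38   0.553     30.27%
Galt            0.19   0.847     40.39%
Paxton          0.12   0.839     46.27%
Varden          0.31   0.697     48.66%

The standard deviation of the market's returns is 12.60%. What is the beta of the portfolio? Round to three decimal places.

β_Zeller = 0.553 × 30.27% / 12.60% = 1.3285
β_Galt = 0.847 × 40.39% / 12.60% = 2.7151
β_Paxton = 0.839 × 46.27% / 12.60% = 3.0810
β_Varden = 0.697 × 48.66% / 12.60% = 2.6917
β_P = Σ w_i β_i = 0.38×1.3285 + 0.19×2.7151 + 0.12×3.0810 + 0.31×2.6917 = 2.2248

2.225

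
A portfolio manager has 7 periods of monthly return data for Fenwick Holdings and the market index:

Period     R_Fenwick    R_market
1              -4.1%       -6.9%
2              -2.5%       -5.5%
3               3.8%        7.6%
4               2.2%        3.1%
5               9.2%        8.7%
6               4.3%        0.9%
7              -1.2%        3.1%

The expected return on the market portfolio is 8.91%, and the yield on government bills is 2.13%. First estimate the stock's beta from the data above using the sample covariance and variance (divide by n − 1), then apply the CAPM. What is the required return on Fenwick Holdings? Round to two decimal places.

6.55%

Mean R_i = (-4.1 − 2.5 + 3.8 + 2.2 + 9.2 + 4.3 − 1.2) / 7 = 1.6714%
Mean R_m = (-6.9 − 5.5 + 7.6 + 3.1 + 8.7 + 0.9 + 3.1) / 7 = 1.5714%
Σ(R_i − R̄_i)(R_m − R̄_m) = 139.5443  ⇒  Cov = 139.5443 / 6 = 23.2574
Σ(R_m − R̄_m)² = 214.0543  ⇒  Var(R_m) = 214.0543 / 6 = 35.6757
β = Cov / Var(R_m) = 23.2574 / 35.6757 = 0.6519
MRP = 8.91% − 2.13% = 6.78%
E(R) = R_f + β × MRP = 2.13% + 0.6519 × 6.78% = 6.55%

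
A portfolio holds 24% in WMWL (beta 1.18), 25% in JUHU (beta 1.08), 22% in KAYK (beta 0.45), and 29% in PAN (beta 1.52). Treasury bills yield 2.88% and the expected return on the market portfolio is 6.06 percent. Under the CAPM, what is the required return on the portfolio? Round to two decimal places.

β_P = Σ w_i β_i = 0.24×1.18 + 0.25×1.08 + 0.22×0.45 + 0.29×1.52 = 1.0930
MRP = 6.06% − 2.88% = 3.18%
E(R_P) = R_f + β_P × MRP = 2.88% + 1.0930 × 3.18% = 6.36%

6.36%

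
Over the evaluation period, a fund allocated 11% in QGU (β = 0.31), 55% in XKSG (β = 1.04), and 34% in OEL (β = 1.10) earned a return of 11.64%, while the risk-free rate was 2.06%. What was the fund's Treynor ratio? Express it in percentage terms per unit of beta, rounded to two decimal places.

β_P = 0.11×0.31 + 0.55×1.04 + 0.34×1.10 = 0.9801
Treynor = (R_P − R_f) / β_P = (11.64% − 2.06%) / 0.9801 = 9.58% / 0.9801 = 9.77%

9.77%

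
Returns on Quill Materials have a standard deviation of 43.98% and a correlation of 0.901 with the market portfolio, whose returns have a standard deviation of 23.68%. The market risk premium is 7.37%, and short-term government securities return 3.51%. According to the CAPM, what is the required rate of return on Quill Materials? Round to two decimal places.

β = ρ × σ_i / σ_m = 0.901 × 43.98% / 23.68% = 1.6734
E(R) = 3.51% + 1.6734 × 7.37% = 15.84%

15.84%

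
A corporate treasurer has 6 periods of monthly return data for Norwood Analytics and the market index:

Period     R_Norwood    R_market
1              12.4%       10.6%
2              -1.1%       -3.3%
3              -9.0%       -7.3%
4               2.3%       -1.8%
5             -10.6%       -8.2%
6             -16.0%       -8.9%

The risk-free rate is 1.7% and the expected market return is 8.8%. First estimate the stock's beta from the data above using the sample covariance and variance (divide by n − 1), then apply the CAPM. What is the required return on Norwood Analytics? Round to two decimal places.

11.19%

Mean R_i = (12.4 − 1.1 − 9.0 + 2.3 − 10.6 − 16.0) / 6 = -3.6667%
Mean R_m = (10.6 − 3.3 − 7.3 − 1.8 − 8.2 − 8.9) / 6 = -3.1500%
Σ(R_i − R̄_i)(R_m − R̄_m) = 356.6500  ⇒  Cov = 356.6500 / 5 = 71.3300
Σ(R_m − R̄_m)² = 266.6950  ⇒  Var(R_m) = 266.6950 / 5 = 53.3390
β = Cov / Var(R_m) = 71.3300 / 53.3390 = 1.3373
MRP = 8.8% − 1.7% = 7.10%
E(R) = R_f + β × MRP = 1.7% + 1.3373 × 7.1% = 11.19%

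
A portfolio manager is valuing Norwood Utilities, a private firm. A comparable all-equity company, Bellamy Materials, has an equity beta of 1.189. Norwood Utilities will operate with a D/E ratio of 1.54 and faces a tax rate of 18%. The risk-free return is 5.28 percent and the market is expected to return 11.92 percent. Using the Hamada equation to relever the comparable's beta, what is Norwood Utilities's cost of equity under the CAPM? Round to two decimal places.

23.14%

β_L = β_U × [1 + (1 − t)(D/E)] = 1.189 × [1 + (1 − 0.18) × 1.54]
    = 1.189 × [1 + 0.82 × 1.54] = 1.189 × 2.2628 = 2.6905
MRP = 11.92% − 5.28% = 6.64%
E(R) = R_f + β_L × MRP = 5.28% + 2.6905 × 6.64% = 23.14%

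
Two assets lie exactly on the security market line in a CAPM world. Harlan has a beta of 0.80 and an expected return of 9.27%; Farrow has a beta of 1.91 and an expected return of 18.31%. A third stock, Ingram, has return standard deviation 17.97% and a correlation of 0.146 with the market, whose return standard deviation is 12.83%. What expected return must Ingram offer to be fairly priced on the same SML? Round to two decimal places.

MRP = (18.31% − 9.27%) / (1.91 − 0.80) = 8.1441%
R_f = 9.27% − 0.80 × 8.1441% = 2.7547%
β_Ingram = ρ·σ_i/σ_m = 0.146 × 17.97 / 12.83 = 0.2045
E(R_Ingram) = R_f + β × MRP = 2.7547% + 0.2045 × 8.1441% = 4.42%

4.42%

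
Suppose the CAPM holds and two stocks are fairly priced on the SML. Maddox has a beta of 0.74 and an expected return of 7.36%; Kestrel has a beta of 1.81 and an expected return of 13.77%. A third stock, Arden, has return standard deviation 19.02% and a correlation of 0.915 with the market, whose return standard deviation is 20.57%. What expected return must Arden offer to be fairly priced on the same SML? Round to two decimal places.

MRP = (13.77% − 7.36%) / (1.81 − 0.74) = 5.9907%
R_f = 7.36% − 0.74 × 5.9907% = 2.9269%
β_Arden = ρ·σ_i/σ_m = 0.915 × 19.02 / 20.57 = 0.8461
E(R_Arden) = R_f + β × MRP = 2.9269% + 0.8461 × 5.9907% = 8.00%

8.00%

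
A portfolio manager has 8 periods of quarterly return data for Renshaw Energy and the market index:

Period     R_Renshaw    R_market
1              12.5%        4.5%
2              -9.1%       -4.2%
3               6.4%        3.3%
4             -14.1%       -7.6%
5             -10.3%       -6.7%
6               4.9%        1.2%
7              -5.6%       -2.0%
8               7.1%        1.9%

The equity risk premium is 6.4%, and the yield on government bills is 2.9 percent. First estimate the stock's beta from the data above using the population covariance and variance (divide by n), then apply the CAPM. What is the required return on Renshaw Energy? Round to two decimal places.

16.33%

Mean R_i = (12.5 − 9.1 + 6.4 − 14.1 − 10.3 + 4.9 − 5.6 + 7.1) / 8 = -1.0250%
Mean R_m = (4.5 − 4.2 + 3.3 − 7.6 − 6.7 + 1.2 − 2.0 + 1.9) / 8 = -1.2000%
Σ(R_i − R̄_i)(R_m − R̄_m) = 312.4900  ⇒  Cov = 312.4900 / 8 = 39.0613
Σ(R_m − R̄_m)² = 148.9600  ⇒  Var(R_m) = 148.9600 / 8 = 18.6200
β = Cov / Var(R_m) = 39.0613 / 18.6200 = 2.0978
E(R) = R_f + β × MRP = 2.9% + 2.0978 × 6.4% = 16.33%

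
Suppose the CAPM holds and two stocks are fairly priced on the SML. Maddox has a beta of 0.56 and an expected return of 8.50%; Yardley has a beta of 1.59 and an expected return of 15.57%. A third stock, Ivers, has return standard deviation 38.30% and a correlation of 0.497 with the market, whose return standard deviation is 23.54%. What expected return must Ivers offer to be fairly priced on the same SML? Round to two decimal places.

10.21%

MRP = (15.57% − 8.50%) / (1.59 − 0.56) = 6.8641%
R_f = 8.50% − 0.56 × 6.8641% = 4.6561%
β_Ivers = ρ·σ_i/σ_m = 0.497 × 38.30 / 23.54 = 0.8086
E(R_Ivers) = R_f + β × MRP = 4.6561% + 0.8086 × 6.8641% = 10.21%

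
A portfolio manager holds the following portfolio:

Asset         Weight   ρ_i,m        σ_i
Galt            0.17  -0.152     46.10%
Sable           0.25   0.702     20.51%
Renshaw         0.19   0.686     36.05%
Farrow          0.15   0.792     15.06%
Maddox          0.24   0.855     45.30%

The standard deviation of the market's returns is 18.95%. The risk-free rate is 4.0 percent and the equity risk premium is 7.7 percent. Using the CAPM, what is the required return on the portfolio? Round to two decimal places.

β_Galt = -0.152 × 46.10% / 18.95% = -0.3698
β_Sable = 0.702 × 20.51% / 18.95% = 0.7598
β_Renshaw = 0.686 × 36.05% / 18.95% = 1.3050
β_Farrow = 0.792 × 15.06% / 18.95% = 0.6294
β_Maddox = 0.855 × 45.30% / 18.95% = 2.0439
β_P = Σ w_i β_i = 0.17×-0.3698 + 0.25×0.7598 + 0.19×1.3050 + 0.15×0.6294 + 0.24×2.0439 = 0.9600
E(R_P) = R_f + β_P × MRP = 4.0% + 0.9600 × 7.7% = 11.39%

11.39%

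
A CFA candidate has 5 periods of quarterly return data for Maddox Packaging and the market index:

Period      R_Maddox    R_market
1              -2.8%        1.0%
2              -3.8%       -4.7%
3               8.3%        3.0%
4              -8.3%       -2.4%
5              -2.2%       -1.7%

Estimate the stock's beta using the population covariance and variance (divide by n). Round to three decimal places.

1.527

Mean R_i = (-2.8 − 3.8 + 8.3 − 8.3 − 2.2) / 5 = -1.7600%
Mean R_m = (1.0 − 4.7 + 3.0 − 2.4 − 1.7) / 5 = -0.9600%
Σ(R_i − R̄_i)(R_m − R̄_m) = 55.1720  ⇒  Cov = 55.1720 / 5 = 11.0344
Σ(R_m − R̄_m)² = 36.1320  ⇒  Var(R_m) = 36.1320 / 5 = 7.2264
β = Cov / Var(R_m) = 11.0344 / 7.2264 = 1.5270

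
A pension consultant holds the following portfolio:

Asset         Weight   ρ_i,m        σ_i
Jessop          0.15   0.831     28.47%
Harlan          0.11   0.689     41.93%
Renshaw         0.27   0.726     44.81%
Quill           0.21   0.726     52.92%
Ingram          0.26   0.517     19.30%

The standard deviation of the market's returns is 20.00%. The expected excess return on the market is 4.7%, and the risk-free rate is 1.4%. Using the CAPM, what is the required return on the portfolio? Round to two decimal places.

β_Jessop = 0.831 × 28.47% / 20.00% = 1.1829
β_Harlan = 0.689 × 41.93% / 20.00% = 1.4445
β_Renshaw = 0.726 × 44.81% / 20.00% = 1.6266
β_Quill = 0.726 × 52.92% / 20.00% = 1.9210
β_Ingram = 0.517 × 19.30% / 20.00% = 0.4989
β_P = Σ w_i β_i = 0.15×1.1829 + 0.11×1.4445 + 0.27×1.6266 + 0.21×1.9210 + 0.26×0.4989 = 1.3086
E(R_P) = R_f + β_P × MRP = 1.4% + 1.3086 × 4.7% = 7.55%

7.55%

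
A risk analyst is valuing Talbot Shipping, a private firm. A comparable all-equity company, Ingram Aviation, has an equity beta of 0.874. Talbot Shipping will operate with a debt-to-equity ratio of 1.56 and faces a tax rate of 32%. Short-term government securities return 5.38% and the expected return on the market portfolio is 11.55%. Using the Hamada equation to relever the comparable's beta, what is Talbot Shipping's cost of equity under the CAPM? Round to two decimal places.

β_L = β_U × [1 + (1 − t)(D/E)] = 0.874 × [1 + (1 − 0.32) × 1.56]
    = 0.874 × [1 + 0.68 × 1.56] = 0.874 × 2.0608 = 1.8011
MRP = 11.55% − 5.38% = 6.17%
E(R) = R_f + β_L × MRP = 5.38% + 1.8011 × 6.17% = 16.49%

16.49%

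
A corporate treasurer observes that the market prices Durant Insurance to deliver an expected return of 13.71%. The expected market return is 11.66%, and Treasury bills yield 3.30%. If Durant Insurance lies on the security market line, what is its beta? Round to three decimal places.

1.245

MRP = 11.66% − 3.30% = 8.36%
β = (E(R) − R_f) / MRP = (13.71% − 3.30%) / 8.36% = 10.41% / 8.36% = 1.245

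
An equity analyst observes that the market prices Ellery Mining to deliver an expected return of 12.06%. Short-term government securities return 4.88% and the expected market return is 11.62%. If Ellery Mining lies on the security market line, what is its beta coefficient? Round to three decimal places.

1.065

MRP = 11.62% − 4.88% = 6.74%
β = (E(R) − R_f) / MRP = (12.06% − 4.88%) / 6.74% = 7.18% / 6.74% = 1.065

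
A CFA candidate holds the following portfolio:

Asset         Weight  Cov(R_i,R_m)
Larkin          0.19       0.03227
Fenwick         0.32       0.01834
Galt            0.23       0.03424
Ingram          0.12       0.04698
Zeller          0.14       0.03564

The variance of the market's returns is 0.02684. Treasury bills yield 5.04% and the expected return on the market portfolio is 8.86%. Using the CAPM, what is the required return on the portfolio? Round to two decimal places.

β_Larkin = 0.03227 / 0.02684 = 1.2023
β_Fenwick = 0.01834 / 0.02684 = 0.6833
β_Galt = 0.03424 / 0.02684 = 1.2757
β_Ingram = 0.04698 / 0.02684 = 1.7504
β_Zeller = 0.03564 / 0.02684 = 1.3279
β_P = Σ w_i β_i = 0.19×1.2023 + 0.32×0.6833 + 0.23×1.2757 + 0.12×1.7504 + 0.14×1.3279 = 1.1365
MRP = 8.86% − 5.04% = 3.82%
E(R_P) = R_f + β_P × MRP = 5.04% + 1.1365 × 3.82% = 9.38%

9.38%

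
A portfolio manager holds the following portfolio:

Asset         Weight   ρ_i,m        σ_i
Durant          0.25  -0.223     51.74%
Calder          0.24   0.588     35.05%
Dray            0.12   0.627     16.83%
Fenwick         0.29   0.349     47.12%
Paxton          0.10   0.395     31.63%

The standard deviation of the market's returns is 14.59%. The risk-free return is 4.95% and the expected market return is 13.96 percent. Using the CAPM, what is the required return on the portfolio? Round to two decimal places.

10.72%

β_Durant = -0.223 × 51.74% / 14.59% = -0.7908
β_Calder = 0.588 × 35.05% / 14.59% = 1.4126
β_Dray = 0.627 × 16.83% / 14.59% = 0.7233
β_Fenwick = 0.349 × 47.12% / 14.59% = 1.1271
β_Paxton = 0.395 × 31.63% / 14.59% = 0.8563
β_P = Σ w_i β_i = 0.25×-0.7908 + 0.24×1.4126 + 0.12×0.7233 + 0.29×1.1271 + 0.10×0.8563 = 0.6406
MRP = 13.96% − 4.95% = 9.01%
E(R_P) = R_f + β_P × MRP = 4.95% + 0.6406 × 9.01% = 10.72%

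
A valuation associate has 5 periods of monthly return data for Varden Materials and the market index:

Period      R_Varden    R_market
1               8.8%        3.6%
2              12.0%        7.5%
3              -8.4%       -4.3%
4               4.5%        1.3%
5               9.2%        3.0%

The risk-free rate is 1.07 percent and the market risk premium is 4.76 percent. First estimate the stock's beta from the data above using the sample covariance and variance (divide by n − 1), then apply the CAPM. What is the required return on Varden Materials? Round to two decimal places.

Mean R_i = (8.8 + 12.0 − 8.4 + 4.5 + 9.2) / 5 = 5.2200%
Mean R_m = (3.6 + 7.5 − 4.3 + 1.3 + 3.0) / 5 = 2.2200%
Σ(R_i − R̄_i)(R_m − R̄_m) = 133.3080  ⇒  Cov = 133.3080 / 4 = 33.3270
Σ(R_m − R̄_m)² = 73.7480  ⇒  Var(R_m) = 73.7480 / 4 = 18.4370
β = Cov / Var(R_m) = 33.3270 / 18.4370 = 1.8076
E(R) = R_f + β × MRP = 1.07% + 1.8076 × 4.76% = 9.67%

9.67%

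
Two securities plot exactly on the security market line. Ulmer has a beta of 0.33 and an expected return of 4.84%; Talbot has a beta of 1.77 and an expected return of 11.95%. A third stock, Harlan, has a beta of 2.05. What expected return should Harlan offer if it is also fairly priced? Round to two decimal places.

MRP (SML slope) = (11.95% − 4.84%) / (1.77 − 0.33) = 7.11% / 1.44 = 4.9375%
R_f (intercept) = 4.84% − 0.33 × 4.9375% = 3.2106%
E(R_Harlan) = R_f + β × MRP = 3.2106% + 2.05 × 4.9375% = 13.33%

13.33%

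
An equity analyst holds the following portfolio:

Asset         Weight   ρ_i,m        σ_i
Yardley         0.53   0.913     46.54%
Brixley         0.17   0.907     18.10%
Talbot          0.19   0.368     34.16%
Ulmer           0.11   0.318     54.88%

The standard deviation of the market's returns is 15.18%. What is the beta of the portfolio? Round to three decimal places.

β_Yardley = 0.913 × 46.54% / 15.18% = 2.7991
β_Brixley = 0.907 × 18.10% / 15.18% = 1.0815
β_Talbot = 0.368 × 34.16% / 15.18% = 0.8281
β_Ulmer = 0.318 × 54.88% / 15.18% = 1.1497
β_P = Σ w_i β_i = 0.53×2.7991 + 0.17×1.0815 + 0.19×0.8281 + 0.11×1.1497 = 1.9512

1.951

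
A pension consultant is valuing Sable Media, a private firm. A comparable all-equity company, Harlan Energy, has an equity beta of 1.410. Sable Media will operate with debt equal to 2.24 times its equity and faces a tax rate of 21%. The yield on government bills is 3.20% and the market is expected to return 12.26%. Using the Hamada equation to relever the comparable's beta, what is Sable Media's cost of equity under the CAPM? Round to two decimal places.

38.58%

β_L = β_U × [1 + (1 − t)(D/E)] = 1.410 × [1 + (1 − 0.21) × 2.24]
    = 1.410 × [1 + 0.79 × 2.24] = 1.410 × 2.7696 = 3.9051
MRP = 12.26% − 3.20% = 9.06%
E(R) = R_f + β_L × MRP = 3.20% + 3.9051 × 9.06% = 38.58%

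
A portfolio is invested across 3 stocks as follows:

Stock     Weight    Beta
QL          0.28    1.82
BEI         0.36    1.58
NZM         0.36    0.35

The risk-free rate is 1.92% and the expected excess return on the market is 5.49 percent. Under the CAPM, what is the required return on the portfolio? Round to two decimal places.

β_P = Σ w_i β_i = 0.28×1.82 + 0.36×1.58 + 0.36×0.35 = 1.2044
E(R_P) = R_f + β_P × MRP = 1.92% + 1.2044 × 5.49% = 8.53%

8.53%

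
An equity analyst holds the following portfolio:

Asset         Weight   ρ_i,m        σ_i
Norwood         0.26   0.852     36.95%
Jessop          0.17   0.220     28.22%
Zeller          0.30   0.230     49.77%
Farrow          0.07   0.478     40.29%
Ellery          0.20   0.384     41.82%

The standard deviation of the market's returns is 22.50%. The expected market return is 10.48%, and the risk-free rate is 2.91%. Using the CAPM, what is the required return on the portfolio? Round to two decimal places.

8.71%

β_Norwood = 0.852 × 36.95% / 22.50% = 1.3992
β_Jessop = 0.220 × 28.22% / 22.50% = 0.2759
β_Zeller = 0.230 × 49.77% / 22.50% = 0.5088
β_Farrow = 0.478 × 40.29% / 22.50% = 0.8559
β_Ellery = 0.384 × 41.82% / 22.50% = 0.7137
β_P = Σ w_i β_i = 0.26×1.3992 + 0.17×0.2759 + 0.30×0.5088 + 0.07×0.8559 + 0.20×0.7137 = 0.7660
MRP = 10.48% − 2.91% = 7.57%
E(R_P) = R_f + β_P × MRP = 2.91% + 0.7660 × 7.57% = 8.71%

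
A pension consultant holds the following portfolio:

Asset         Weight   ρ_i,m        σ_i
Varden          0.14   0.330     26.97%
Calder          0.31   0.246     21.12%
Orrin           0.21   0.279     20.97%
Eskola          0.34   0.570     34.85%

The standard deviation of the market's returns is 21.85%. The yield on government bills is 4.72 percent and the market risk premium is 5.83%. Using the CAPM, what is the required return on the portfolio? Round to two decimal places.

β_Varden = 0.330 × 26.97% / 21.85% = 0.4073
β_Calder = 0.246 × 21.12% / 21.85% = 0.2378
β_Orrin = 0.279 × 20.97% / 21.85% = 0.2678
β_Eskola = 0.570 × 34.85% / 21.85% = 0.9091
β_P = Σ w_i β_i = 0.14×0.4073 + 0.31×0.2378 + 0.21×0.2678 + 0.34×0.9091 = 0.4961
E(R_P) = R_f + β_P × MRP = 4.72% + 0.4961 × 5.83% = 7.61%

7.61%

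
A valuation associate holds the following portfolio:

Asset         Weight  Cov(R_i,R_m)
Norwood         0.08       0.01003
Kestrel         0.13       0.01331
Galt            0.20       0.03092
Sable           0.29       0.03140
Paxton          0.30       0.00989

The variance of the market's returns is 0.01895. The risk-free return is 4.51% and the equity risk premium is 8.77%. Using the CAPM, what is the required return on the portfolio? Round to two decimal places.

β_Norwood = 0.01003 / 0.01895 = 0.5293
β_Kestrel = 0.01331 / 0.01895 = 0.7024
β_Galt = 0.03092 / 0.01895 = 1.6317
β_Sable = 0.03140 / 0.01895 = 1.6570
β_Paxton = 0.00989 / 0.01895 = 0.5219
β_P = Σ w_i β_i = 0.08×0.5293 + 0.13×0.7024 + 0.20×1.6317 + 0.29×1.6570 + 0.30×0.5219 = 1.0971
E(R_P) = R_f + β_P × MRP = 4.51% + 1.0971 × 8.77% = 14.13%

14.13%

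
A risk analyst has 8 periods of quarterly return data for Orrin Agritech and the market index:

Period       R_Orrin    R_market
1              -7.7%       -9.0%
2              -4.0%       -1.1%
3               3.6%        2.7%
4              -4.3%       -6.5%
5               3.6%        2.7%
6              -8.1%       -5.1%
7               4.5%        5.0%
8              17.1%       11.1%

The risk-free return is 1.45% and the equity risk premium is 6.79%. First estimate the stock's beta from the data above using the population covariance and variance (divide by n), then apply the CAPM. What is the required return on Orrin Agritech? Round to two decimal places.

Mean R_i = (-7.7 − 4.0 + 3.6 − 4.3 + 3.6 − 8.1 + 4.5 + 17.1) / 8 = 0.5875%
Mean R_m = (-9.0 − 1.1 + 2.7 − 6.5 + 2.7 − 5.1 + 5.0 + 11.1) / 8 = -0.0250%
Σ(R_i − R̄_i)(R_m − R̄_m) = 374.8275  ⇒  Cov = 374.8275 / 8 = 46.8534
Σ(R_m − R̄_m)² = 313.2550  ⇒  Var(R_m) = 313.2550 / 8 = 39.1569
β = Cov / Var(R_m) = 46.8534 / 39.1569 = 1.1966
E(R) = R_f + β × MRP = 1.45% + 1.1966 × 6.79% = 9.57%

9.57%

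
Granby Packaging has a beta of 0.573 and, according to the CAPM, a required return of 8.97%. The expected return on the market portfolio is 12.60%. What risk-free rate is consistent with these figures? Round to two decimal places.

4.10%

E(R) = R_f + β(E(R_m) − R_f) = R_f(1 − β) + β·E(R_m)
8.97% = R_f × (1 − 0.573) + 0.573 × 12.60%
8.97% = R_f × 0.427 + 7.21980%
R_f = (8.97% − 7.21980%) / 0.427 = 4.10%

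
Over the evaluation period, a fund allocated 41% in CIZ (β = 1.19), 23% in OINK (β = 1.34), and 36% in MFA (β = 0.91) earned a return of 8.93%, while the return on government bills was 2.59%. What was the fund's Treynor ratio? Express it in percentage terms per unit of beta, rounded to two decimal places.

β_P = 0.41×1.19 + 0.23×1.34 + 0.36×0.91 = 1.1237
Treynor = (R_P − R_f) / β_P = (8.93% − 2.59%) / 1.1237 = 6.34% / 1.1237 = 5.64%

5.64%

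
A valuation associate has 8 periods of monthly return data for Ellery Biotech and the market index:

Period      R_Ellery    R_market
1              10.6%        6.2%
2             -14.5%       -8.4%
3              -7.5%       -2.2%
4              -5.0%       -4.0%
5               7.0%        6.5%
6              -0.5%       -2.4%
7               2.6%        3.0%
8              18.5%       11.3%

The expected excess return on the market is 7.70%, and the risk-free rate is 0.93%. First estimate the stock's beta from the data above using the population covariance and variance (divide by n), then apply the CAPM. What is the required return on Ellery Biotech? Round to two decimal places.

13.00%

Mean R_i = (10.6 − 14.5 − 7.5 − 5.0 + 7.0 − 0.5 + 2.6 + 18.5) / 8 = 1.4000%
Mean R_m = (6.2 − 8.4 − 2.2 − 4.0 + 6.5 − 2.4 + 3.0 + 11.3) / 8 = 1.2500%
Σ(R_i − R̄_i)(R_m − R̄_m) = 473.5700  ⇒  Cov = 473.5700 / 8 = 59.1963
Σ(R_m − R̄_m)² = 302.0400  ⇒  Var(R_m) = 302.0400 / 8 = 37.7550
β = Cov / Var(R_m) = 59.1963 / 37.7550 = 1.5679
E(R) = R_f + β × MRP = 0.93% + 1.5679 × 7.70% = 13.00%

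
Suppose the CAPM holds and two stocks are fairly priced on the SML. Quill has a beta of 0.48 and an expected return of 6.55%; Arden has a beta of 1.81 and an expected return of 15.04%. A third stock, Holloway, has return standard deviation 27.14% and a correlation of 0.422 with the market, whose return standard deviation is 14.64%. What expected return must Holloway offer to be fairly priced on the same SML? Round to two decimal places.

8.48%

MRP = (15.04% − 6.55%) / (1.81 − 0.48) = 6.3835%
R_f = 6.55% − 0.48 × 6.3835% = 3.4859%
β_Holloway = ρ·σ_i/σ_m = 0.422 × 27.14 / 14.64 = 0.7823
E(R_Holloway) = R_f + β × MRP = 3.4859% + 0.7823 × 6.3835% = 8.48%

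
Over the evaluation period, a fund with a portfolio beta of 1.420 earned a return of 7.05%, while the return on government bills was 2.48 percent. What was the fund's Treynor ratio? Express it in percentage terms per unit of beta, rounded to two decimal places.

Treynor = (R_P − R_f) / β_P = (7.05% − 2.48%) / 1.4200 = 4.57% / 1.4200 = 3.22%

3.22%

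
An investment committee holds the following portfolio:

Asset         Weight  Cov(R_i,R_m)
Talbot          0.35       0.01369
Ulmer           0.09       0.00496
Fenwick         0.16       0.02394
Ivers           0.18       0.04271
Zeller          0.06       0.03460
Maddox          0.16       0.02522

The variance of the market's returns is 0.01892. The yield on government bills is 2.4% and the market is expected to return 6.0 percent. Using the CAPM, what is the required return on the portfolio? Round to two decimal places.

6.75%

β_Talbot = 0.01369 / 0.01892 = 0.7236
β_Ulmer = 0.00496 / 0.01892 = 0.2622
β_Fenwick = 0.02394 / 0.01892 = 1.2653
β_Ivers = 0.04271 / 0.01892 = 2.2574
β_Zeller = 0.03460 / 0.01892 = 1.8288
β_Maddox = 0.02522 / 0.01892 = 1.3330
β_P = Σ w_i β_i = 0.35×0.7236 + 0.09×0.2622 + 0.16×1.2653 + 0.18×2.2574 + 0.06×1.8288 + 0.16×1.3330 = 1.2086
MRP = 6.0% − 2.4% = 3.60%
E(R_P) = R_f + β_P × MRP = 2.4% + 1.2086 × 3.6% = 6.75%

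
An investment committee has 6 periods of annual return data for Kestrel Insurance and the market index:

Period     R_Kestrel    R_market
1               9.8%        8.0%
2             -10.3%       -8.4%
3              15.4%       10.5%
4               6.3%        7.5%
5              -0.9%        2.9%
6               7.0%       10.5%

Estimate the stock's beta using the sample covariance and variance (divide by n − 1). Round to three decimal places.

1.170

Mean R_i = (9.8 − 10.3 + 15.4 + 6.3 − 0.9 + 7.0) / 6 = 4.5500%
Mean R_m = (8.0 − 8.4 + 10.5 + 7.5 + 2.9 + 10.5) / 6 = 5.1667%
Σ(R_i − R̄_i)(R_m − R̄_m) = 303.7100  ⇒  Cov = 303.7100 / 5 = 60.7420
Σ(R_m − R̄_m)² = 259.5533  ⇒  Var(R_m) = 259.5533 / 5 = 51.9107
β = Cov / Var(R_m) = 60.7420 / 51.9107 = 1.1701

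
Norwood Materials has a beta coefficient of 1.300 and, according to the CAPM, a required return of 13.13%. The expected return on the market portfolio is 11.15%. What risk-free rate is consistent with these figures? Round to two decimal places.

E(R) = R_f + β(E(R_m) − R_f) = R_f(1 − β) + β·E(R_m)
13.13% = R_f × (1 − 1.300) + 1.300 × 11.15%
13.13% = R_f × -0.300 + 14.49500%
R_f = (13.13% − 14.49500%) / -0.300 = 4.55%

4.55%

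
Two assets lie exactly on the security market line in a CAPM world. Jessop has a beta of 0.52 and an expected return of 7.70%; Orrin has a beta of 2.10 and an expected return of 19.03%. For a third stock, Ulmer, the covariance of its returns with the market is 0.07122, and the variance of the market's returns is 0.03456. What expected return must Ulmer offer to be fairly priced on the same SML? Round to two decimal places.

18.75%

MRP = (19.03% − 7.70%) / (2.10 − 0.52) = 7.1709%
R_f = 7.70% − 0.52 × 7.1709% = 3.9711%
β_Ulmer = Cov / Var(R_m) = 0.07122 / 0.03456 = 2.0608
E(R_Ulmer) = R_f + β × MRP = 3.9711% + 2.0608 × 7.1709% = 18.75%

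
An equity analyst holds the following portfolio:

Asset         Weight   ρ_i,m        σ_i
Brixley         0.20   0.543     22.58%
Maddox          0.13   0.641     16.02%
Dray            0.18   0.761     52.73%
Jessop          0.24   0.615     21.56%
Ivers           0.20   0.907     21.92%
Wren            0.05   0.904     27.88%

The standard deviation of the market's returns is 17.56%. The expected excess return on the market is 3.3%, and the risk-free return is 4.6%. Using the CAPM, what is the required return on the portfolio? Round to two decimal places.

β_Brixley = 0.543 × 22.58% / 17.56% = 0.6982
β_Maddox = 0.641 × 16.02% / 17.56% = 0.5848
β_Dray = 0.761 × 52.73% / 17.56% = 2.2852
β_Jessop = 0.615 × 21.56% / 17.56% = 0.7551
β_Ivers = 0.907 × 21.92% / 17.56% = 1.1322
β_Wren = 0.904 × 27.88% / 17.56% = 1.4353
β_P = Σ w_i β_i = 0.20×0.6982 + 0.13×0.5848 + 0.18×2.2852 + 0.24×0.7551 + 0.20×1.1322 + 0.05×1.4353 = 1.1064
E(R_P) = R_f + β_P × MRP = 4.6% + 1.1064 × 3.3% = 8.25%

8.25%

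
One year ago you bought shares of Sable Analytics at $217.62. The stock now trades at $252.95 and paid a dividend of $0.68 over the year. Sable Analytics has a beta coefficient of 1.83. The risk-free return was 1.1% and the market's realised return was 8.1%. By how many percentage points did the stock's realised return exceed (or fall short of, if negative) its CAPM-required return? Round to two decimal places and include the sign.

Realised HPR = (P1 + D1 − P0) / P0 = (252.95 + 0.68 − 217.62) / 217.62 = 36.01 / 217.62 = 16.5472%
MRP = 8.1% − 1.1% = 7.00%
CAPM required = R_f + β·MRP = 1.1% + 1.83 × 7.0% = 13.9100%
α = realised − required = 16.5472% − 13.9100% = +2.64%

+2.64%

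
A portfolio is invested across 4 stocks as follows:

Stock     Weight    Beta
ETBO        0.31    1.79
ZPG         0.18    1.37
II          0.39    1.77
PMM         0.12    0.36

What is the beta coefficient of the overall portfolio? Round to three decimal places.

β_P = Σ w_i β_i = 0.31×1.79 + 0.18×1.37 + 0.39×1.77 + 0.12×0.36 = 1.5350

1.535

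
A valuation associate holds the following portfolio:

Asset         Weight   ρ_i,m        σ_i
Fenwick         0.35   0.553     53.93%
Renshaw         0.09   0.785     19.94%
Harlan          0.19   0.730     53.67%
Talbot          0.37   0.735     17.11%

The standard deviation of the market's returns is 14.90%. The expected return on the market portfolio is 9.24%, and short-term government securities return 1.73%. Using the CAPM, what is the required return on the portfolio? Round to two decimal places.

β_Fenwick = 0.553 × 53.93% / 14.90% = 2.0016
β_Renshaw = 0.785 × 19.94% / 14.90% = 1.0505
β_Harlan = 0.730 × 53.67% / 14.90% = 2.6295
β_Talbot = 0.735 × 17.11% / 14.90% = 0.8440
β_P = Σ w_i β_i = 0.35×2.0016 + 0.09×1.0505 + 0.19×2.6295 + 0.37×0.8440 = 1.6070
MRP = 9.24% − 1.73% = 7.51%
E(R_P) = R_f + β_P × MRP = 1.73% + 1.6070 × 7.51% = 13.80%

13.80%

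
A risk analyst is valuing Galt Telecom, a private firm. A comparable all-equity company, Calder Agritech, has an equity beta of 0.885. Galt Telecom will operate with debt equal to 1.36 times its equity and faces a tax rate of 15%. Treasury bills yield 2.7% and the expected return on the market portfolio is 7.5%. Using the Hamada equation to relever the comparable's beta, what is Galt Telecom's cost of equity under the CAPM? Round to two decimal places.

11.86%

β_L = β_U × [1 + (1 − t)(D/E)] = 0.885 × [1 + (1 − 0.15) × 1.36]
    = 0.885 × [1 + 0.85 × 1.36] = 0.885 × 2.1560 = 1.9081
MRP = 7.5% − 2.7% = 4.80%
E(R) = R_f + β_L × MRP = 2.7% + 1.9081 × 4.8% = 11.86%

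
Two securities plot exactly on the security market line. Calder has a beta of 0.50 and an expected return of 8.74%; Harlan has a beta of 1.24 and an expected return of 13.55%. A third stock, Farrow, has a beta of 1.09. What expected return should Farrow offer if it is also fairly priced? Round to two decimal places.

12.58%

MRP (SML slope) = (13.55% − 8.74%) / (1.24 − 0.50) = 4.81% / 0.74 = 6.5000%
R_f (intercept) = 8.74% − 0.50 × 6.5000% = 5.4900%
E(R_Farrow) = R_f + β × MRP = 5.4900% + 1.09 × 6.5000% = 12.58%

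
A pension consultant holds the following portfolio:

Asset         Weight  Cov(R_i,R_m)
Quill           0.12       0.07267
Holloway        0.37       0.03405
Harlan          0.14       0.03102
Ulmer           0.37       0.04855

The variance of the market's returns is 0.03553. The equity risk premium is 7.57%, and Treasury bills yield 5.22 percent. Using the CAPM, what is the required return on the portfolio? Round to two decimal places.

β_Quill = 0.07267 / 0.03553 = 2.0453
β_Holloway = 0.03405 / 0.03553 = 0.9583
β_Harlan = 0.03102 / 0.03553 = 0.8731
β_Ulmer = 0.04855 / 0.03553 = 1.3665
β_P = Σ w_i β_i = 0.12×2.0453 + 0.37×0.9583 + 0.14×0.8731 + 0.37×1.3665 = 1.2278
E(R_P) = R_f + β_P × MRP = 5.22% + 1.2278 × 7.57% = 14.51%

14.51%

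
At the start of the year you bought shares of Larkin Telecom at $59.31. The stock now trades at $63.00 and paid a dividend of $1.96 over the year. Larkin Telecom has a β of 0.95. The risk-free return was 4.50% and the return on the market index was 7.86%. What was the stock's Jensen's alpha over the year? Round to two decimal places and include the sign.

+1.83%

Realised HPR = (P1 + D1 − P0) / P0 = (63.00 + 1.96 − 59.31) / 59.31 = 5.65 / 59.31 = 9.5262%
MRP = 7.86% − 4.50% = 3.36%
CAPM required = R_f + β·MRP = 4.50% + 0.95 × 3.36% = 7.6920%
α = realised − required = 9.5262% − 7.6920% = +1.83%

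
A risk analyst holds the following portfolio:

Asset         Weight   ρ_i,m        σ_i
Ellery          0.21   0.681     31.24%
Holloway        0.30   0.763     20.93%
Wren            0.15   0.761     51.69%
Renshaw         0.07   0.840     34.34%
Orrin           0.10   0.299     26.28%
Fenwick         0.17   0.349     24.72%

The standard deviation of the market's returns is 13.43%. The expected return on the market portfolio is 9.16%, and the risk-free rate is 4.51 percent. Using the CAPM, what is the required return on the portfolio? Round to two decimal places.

β_Ellery = 0.681 × 31.24% / 13.43% = 1.5841
β_Holloway = 0.763 × 20.93% / 13.43% = 1.1891
β_Wren = 0.761 × 51.69% / 13.43% = 2.9290
β_Renshaw = 0.840 × 34.34% / 13.43% = 2.1478
β_Orrin = 0.299 × 26.28% / 13.43% = 0.5851
β_Fenwick = 0.349 × 24.72% / 13.43% = 0.6424
β_P = Σ w_i β_i = 0.21×1.5841 + 0.30×1.1891 + 0.15×2.9290 + 0.07×2.1478 + 0.10×0.5851 + 0.17×0.6424 = 1.4468
MRP = 9.16% − 4.51% = 4.65%
E(R_P) = R_f + β_P × MRP = 4.51% + 1.4468 × 4.65% = 11.24%

11.24%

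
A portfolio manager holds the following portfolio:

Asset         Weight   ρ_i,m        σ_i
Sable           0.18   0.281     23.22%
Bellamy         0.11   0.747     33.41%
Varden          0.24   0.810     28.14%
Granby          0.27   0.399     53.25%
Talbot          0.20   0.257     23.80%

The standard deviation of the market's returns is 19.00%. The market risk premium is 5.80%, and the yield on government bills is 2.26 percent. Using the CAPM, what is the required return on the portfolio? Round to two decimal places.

β_Sable = 0.281 × 23.22% / 19.00% = 0.3434
β_Bellamy = 0.747 × 33.41% / 19.00% = 1.3135
β_Varden = 0.810 × 28.14% / 19.00% = 1.1997
β_Granby = 0.399 × 53.25% / 19.00% = 1.1183
β_Talbot = 0.257 × 23.80% / 19.00% = 0.3219
β_P = Σ w_i β_i = 0.18×0.3434 + 0.11×1.3135 + 0.24×1.1997 + 0.27×1.1183 + 0.20×0.3219 = 0.8605
E(R_P) = R_f + β_P × MRP = 2.26% + 0.8605 × 5.80% = 7.25%

7.25%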